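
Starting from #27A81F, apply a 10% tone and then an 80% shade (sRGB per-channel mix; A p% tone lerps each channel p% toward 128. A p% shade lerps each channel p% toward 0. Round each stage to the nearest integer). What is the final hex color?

#27A81F is rgb(39, 168, 31).
Per channel, c → c + 0.1(128 − c):
  R: 39 + 8.9 = 47.9 → 48
  G: 168 − 4 = 164 → 164
  B: 31 + 9.7 = 40.7 → 41
After the tone: rgb(48, 164, 41) = #30A429.
Lerp each channel 80% toward 0:
  R: 48 − 38.4 = 9.6 → 10
  G: 164 + 0.8×(0−164) = 164 − 131.2 = 32.8 → 33
  B: 41 + 0.8×(0−41) = 41 − 32.8 = 8.2 → 8
rgb(10, 33, 8) = #0A2108.

#0A2108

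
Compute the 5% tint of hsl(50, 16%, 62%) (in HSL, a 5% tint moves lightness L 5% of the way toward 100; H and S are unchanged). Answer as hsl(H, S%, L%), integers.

L moves 5% from 62 toward 100: 62 + 1.9 = 63.9 → 64.
H and S are unchanged.

hsl(50, 16%, 64%)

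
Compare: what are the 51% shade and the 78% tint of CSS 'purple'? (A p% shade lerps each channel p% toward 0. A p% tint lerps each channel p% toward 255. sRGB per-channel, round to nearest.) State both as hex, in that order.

#3F003F, #E3C7E3

CSS purple is rgb(128, 0, 128).
51% shade:
  R: 128 + 0.51×(0−128) = 128 − 65.28 = 62.72 → 63
  G: 0 + 0 = 0 → 0
  B: 128 + 0.51×(0−128) = 128 − 65.28 = 62.72 → 63
  → #3F003F
78% tint:
  R: 128 + 0.78×(255−128) = 128 + 99.06 = 227.06 → 227
  G: 0 + 0.78×(255−0) = 0 + 198.9 = 198.9 → 199
  B: 128 + 0.78×(255−128) = 128 + 99.06 = 227.06 → 227
  → #E3C7E3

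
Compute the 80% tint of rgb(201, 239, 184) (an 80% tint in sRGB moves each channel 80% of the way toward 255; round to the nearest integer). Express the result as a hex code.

#f4fcf1

An 80% tint moves each channel 80% toward 255:
  R: 201 + 43.2 = 244.2 → 244
  G: 239 + 0.8×(255−239) = 239 + 12.8 = 251.8 → 252
  B: 184 + 56.8 = 240.8 → 241
rgb(244, 252, 241) = #f4fcf1.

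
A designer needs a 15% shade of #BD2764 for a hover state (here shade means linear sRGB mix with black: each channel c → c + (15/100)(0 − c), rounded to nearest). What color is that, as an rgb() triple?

rgb(161, 33, 85)

#BD2764 is rgb(189, 39, 100).
Lerp each channel 15% toward 0:
  R: 189 − 28.35 = 160.65 → 161
  G: 39 − 5.85 = 33.15 → 33
  B: 100 + 0.15×(0−100) = 100 − 15 = 85 → 85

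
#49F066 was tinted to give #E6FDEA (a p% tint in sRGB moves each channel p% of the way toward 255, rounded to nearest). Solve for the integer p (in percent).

86%

#49F066 is rgb(73, 240, 102); #E6FDEA is rgb(230, 253, 234).
On the R channel (widest range): 230 ≈ 73 + (p/100)(255 − 73), so p ≈ 100×(230 − 73)/(255 − 73) = 15700/182 = 86.26.
p = 86 reproduces all three channels after rounding.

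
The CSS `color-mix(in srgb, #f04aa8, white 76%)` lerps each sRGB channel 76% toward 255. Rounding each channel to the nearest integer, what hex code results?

#fbd4ea

#f04aa8 is rgb(240, 74, 168).
A 76% tint moves each channel 76% toward 255:
  R: 240 + 0.76×(255−240) = 240 + 11.4 = 251.4 → 251
  G: 74 + 137.56 = 211.56 → 212
  B: 168 + 0.76×(255−168) = 168 + 66.12 = 234.12 → 234
rgb(251, 212, 234) = #fbd4ea.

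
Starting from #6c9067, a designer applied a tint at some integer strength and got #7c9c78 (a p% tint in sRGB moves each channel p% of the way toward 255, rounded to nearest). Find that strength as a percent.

#6c9067 is rgb(108, 144, 103); #7c9c78 is rgb(124, 156, 120).
On the B channel (widest range): 120 ≈ 103 + (p/100)(255 − 103), so p ≈ 100×(120 − 103)/(255 − 103) = 1700/152 = 11.18.
p = 11 reproduces all three channels after rounding.

11%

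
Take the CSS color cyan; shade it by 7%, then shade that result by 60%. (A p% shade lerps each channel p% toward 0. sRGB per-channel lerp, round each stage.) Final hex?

CSS cyan is rgb(0, 255, 255).
Lerp each channel 7% toward 0:
  R: 0 + 0.07×(0−0) = 0 + 0 = 0 → 0
  G: 255 + 0.07×(0−255) = 255 − 17.85 = 237.15 → 237
  B: 255 + 0.07×(0−255) = 255 − 17.85 = 237.15 → 237
After the shade: rgb(0, 237, 237) = #00EDED.
A 60% shade moves each channel 60% toward 0:
  R: 0 + 0 = 0 → 0
  G: 237 + 0.6×(0−237) = 237 − 142.2 = 94.8 → 95
  B: 237 + 0.6×(0−237) = 237 − 142.2 = 94.8 → 95
rgb(0, 95, 95) = #005F5F.

#005F5F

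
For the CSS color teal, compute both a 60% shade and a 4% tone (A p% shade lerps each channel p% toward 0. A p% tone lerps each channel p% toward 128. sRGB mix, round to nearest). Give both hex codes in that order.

#003333, #058080

CSS teal is rgb(0, 128, 128).
60% shade:
  R: 0 + 0.6×(0−0) = 0 + 0 = 0 → 0
  G: 128 + 0.6×(0−128) = 128 − 76.8 = 51.2 → 51
  B: 128 − 76.8 = 51.2 → 51
  → #003333
4% tone:
  R: 0 + 5.12 = 5.12 → 5
  G: 128 + 0.04×(128−128) = 128 + 0 = 128 → 128
  B: 128 + 0 = 128 → 128
  → #058080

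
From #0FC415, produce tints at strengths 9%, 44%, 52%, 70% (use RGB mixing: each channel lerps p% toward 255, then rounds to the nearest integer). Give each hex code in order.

#25C92A, #79DE7C, #8CE38F, #B7EDB9

#0FC415 is rgb(15, 196, 21).
9%: (15 + 21.6 = 36.6→37, 196 + 5.31 = 201.31→201, 21 + 21.06 = 42.06→42) → #25C92A
44%: (15 + 105.6 = 120.6→121, 196 + 25.96 = 221.96→222, 21 + 102.96 = 123.96→124) → #79DE7C
52%: (15 + 124.8 = 139.8→140, 196 + 30.68 = 226.68→227, 21 + 121.68 = 142.68→143) → #8CE38F
70%: (15 + 168 = 183→183, 196 + 41.3 = 237.3→237, 21 + 163.8 = 184.8→185) → #B7EDB9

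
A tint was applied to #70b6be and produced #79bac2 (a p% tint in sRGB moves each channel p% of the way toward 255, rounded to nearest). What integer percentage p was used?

6%

#70b6be is rgb(112, 182, 190); #79bac2 is rgb(121, 186, 194).
On the R channel (widest range): 121 ≈ 112 + (p/100)(255 − 112), so p ≈ 100×(121 − 112)/(255 − 112) = 900/143 = 6.29.
p = 6 reproduces all three channels after rounding.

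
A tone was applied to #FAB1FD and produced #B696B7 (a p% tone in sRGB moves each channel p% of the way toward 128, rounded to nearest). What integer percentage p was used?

#FAB1FD is rgb(250, 177, 253); #B696B7 is rgb(182, 150, 183).
On the B channel (widest range): 183 ≈ 253 + (p/100)(128 − 253), so p ≈ 100×(183 − 253)/(128 − 253) = -7000/-125 = 56.00.
p = 56 reproduces all three channels after rounding.

56%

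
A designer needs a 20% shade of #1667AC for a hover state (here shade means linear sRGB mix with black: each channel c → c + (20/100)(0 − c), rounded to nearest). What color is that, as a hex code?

#12528A

#1667AC is rgb(22, 103, 172).
A 20% shade moves each channel 20% toward 0:
  R: 22 + 0.2×(0−22) = 22 − 4.4 = 17.6 → 18
  G: 103 − 20.6 = 82.4 → 82
  B: 172 + 0.2×(0−172) = 172 − 34.4 = 137.6 → 138
rgb(18, 82, 138) = #12528A.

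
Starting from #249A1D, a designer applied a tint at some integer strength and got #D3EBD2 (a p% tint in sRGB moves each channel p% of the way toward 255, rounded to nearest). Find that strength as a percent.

80%

#249A1D is rgb(36, 154, 29); #D3EBD2 is rgb(211, 235, 210).
On the B channel (widest range): 210 ≈ 29 + (p/100)(255 − 29), so p ≈ 100×(210 − 29)/(255 − 29) = 18100/226 = 80.09.
p = 80 reproduces all three channels after rounding.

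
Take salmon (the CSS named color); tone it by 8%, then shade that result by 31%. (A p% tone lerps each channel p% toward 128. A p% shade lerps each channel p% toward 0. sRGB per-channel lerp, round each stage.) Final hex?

#a6584f

CSS salmon is rgb(250, 128, 114).
Lerp each channel 8% toward 128:
  R: 250 − 9.76 = 240.24 → 240
  G: 128 + 0.08×(128−128) = 128 + 0 = 128 → 128
  B: 114 + 1.12 = 115.12 → 115
After the tone: rgb(240, 128, 115) = #f08073.
Lerp each channel 31% toward 0:
  R: 240 + 0.31×(0−240) = 240 − 74.4 = 165.6 → 166
  G: 128 − 39.68 = 88.32 → 88
  B: 115 + 0.31×(0−115) = 115 − 35.65 = 79.35 → 79
rgb(166, 88, 79) = #a6584f.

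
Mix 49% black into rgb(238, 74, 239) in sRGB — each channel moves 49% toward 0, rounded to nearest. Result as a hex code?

#79267a

Lerp each channel 49% toward 0:
  R: 238 + 0.49×(0−238) = 238 − 116.62 = 121.38 → 121
  G: 74 + 0.49×(0−74) = 74 − 36.26 = 37.74 → 38
  B: 239 − 117.11 = 121.89 → 122
rgb(121, 38, 122) = #79267a.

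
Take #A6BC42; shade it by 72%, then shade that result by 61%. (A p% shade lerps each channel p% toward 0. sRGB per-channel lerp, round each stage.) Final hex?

#A6BC42 is rgb(166, 188, 66).
Per channel, c → c + 0.72(0 − c):
  R: 166 − 119.52 = 46.48 → 46
  G: 188 + 0.72×(0−188) = 188 − 135.36 = 52.64 → 53
  B: 66 + 0.72×(0−66) = 66 − 47.52 = 18.48 → 18
After the shade: rgb(46, 53, 18) = #2E3512.
Per channel, c → c + 0.61(0 − c):
  R: 46 − 28.06 = 17.94 → 18
  G: 53 − 32.33 = 20.67 → 21
  B: 18 − 10.98 = 7.02 → 7
rgb(18, 21, 7) = #121507.

#121507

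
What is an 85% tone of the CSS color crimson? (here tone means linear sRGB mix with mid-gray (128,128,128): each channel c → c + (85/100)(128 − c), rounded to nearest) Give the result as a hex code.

CSS crimson is rgb(220, 20, 60).
An 85% tone moves each channel 85% toward 128:
  R: 220 − 78.2 = 141.8 → 142
  G: 20 + 0.85×(128−20) = 20 + 91.8 = 111.8 → 112
  B: 60 + 57.8 = 117.8 → 118
rgb(142, 112, 118) = #8E7076.

#8E7076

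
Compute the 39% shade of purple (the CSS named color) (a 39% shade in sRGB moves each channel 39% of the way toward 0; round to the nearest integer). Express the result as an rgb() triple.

rgb(78, 0, 78)

CSS purple is rgb(128, 0, 128).
Lerp each channel 39% toward 0:
  R: 128 + 0.39×(0−128) = 128 − 49.92 = 78.08 → 78
  G: 0 + 0.39×(0−0) = 0 + 0 = 0 → 0
  B: 128 + 0.39×(0−128) = 128 − 49.92 = 78.08 → 78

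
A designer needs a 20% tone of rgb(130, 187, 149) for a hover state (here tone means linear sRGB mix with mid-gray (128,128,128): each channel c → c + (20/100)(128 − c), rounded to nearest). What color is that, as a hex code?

A 20% tone moves each channel 20% toward 128:
  R: 130 + 0.2×(128−130) = 130 − 0.4 = 129.6 → 130
  G: 187 + 0.2×(128−187) = 187 − 11.8 = 175.2 → 175
  B: 149 + 0.2×(128−149) = 149 − 4.2 = 144.8 → 145
rgb(130, 175, 145) = #82AF91.

#82AF91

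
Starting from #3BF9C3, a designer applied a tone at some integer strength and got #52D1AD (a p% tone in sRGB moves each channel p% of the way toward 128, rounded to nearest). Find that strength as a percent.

33%

#3BF9C3 is rgb(59, 249, 195); #52D1AD is rgb(82, 209, 173).
On the G channel (widest range): 209 ≈ 249 + (p/100)(128 − 249), so p ≈ 100×(209 − 249)/(128 − 249) = -4000/-121 = 33.06.
p = 33 reproduces all three channels after rounding.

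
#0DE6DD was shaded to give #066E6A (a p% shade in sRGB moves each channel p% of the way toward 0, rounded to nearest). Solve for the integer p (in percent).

#0DE6DD is rgb(13, 230, 221); #066E6A is rgb(6, 110, 106).
On the G channel (widest range): 110 ≈ 230 + (p/100)(0 − 230), so p ≈ 100×(110 − 230)/(0 − 230) = -12000/-230 = 52.17.
p = 52 reproduces all three channels after rounding.

52%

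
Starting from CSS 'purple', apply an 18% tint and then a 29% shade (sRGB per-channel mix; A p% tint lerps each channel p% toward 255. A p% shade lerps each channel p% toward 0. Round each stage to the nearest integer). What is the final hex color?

#6B216B

CSS purple is rgb(128, 0, 128).
Per channel, c → c + 0.18(255 − c):
  R: 128 + 22.86 = 150.86 → 151
  G: 0 + 45.9 = 45.9 → 46
  B: 128 + 0.18×(255−128) = 128 + 22.86 = 150.86 → 151
After the tint: rgb(151, 46, 151) = #972E97.
Lerp each channel 29% toward 0:
  R: 151 − 43.79 = 107.21 → 107
  G: 46 + 0.29×(0−46) = 46 − 13.34 = 32.66 → 33
  B: 151 + 0.29×(0−151) = 151 − 43.79 = 107.21 → 107
rgb(107, 33, 107) = #6B216B.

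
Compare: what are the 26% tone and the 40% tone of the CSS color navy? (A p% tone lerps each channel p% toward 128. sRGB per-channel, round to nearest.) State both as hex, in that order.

CSS navy is rgb(0, 0, 128).
26% tone:
  R: 0 + 33.28 = 33.28 → 33
  G: 0 + 33.28 = 33.28 → 33
  B: 128 + 0.26×(128−128) = 128 + 0 = 128 → 128
  → #212180
40% tone:
  R: 0 + 0.4×(128−0) = 0 + 51.2 = 51.2 → 51
  G: 0 + 0.4×(128−0) = 0 + 51.2 = 51.2 → 51
  B: 128 + 0.4×(128−128) = 128 + 0 = 128 → 128
  → #333380

#212180, #333380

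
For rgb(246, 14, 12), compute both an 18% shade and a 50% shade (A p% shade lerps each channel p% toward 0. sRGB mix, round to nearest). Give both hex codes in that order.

#CA0B0A, #7B0706

18% shade:
  R: 246 + 0.18×(0−246) = 246 − 44.28 = 201.72 → 202
  G: 14 − 2.52 = 11.48 → 11
  B: 12 + 0.18×(0−12) = 12 − 2.16 = 9.84 → 10
  → #CA0B0A
50% shade:
  R: 246 − 123 = 123 → 123
  G: 14 + 0.5×(0−14) = 14 − 7 = 7 → 7
  B: 12 + 0.5×(0−12) = 12 − 6 = 6 → 6
  → #7B0706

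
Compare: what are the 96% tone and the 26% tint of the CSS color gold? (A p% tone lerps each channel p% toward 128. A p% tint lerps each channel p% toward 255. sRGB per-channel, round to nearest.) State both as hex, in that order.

#85837B, #FFE142

CSS gold is rgb(255, 215, 0).
96% tone:
  R: 255 + 0.96×(128−255) = 255 − 121.92 = 133.08 → 133
  G: 215 + 0.96×(128−215) = 215 − 83.52 = 131.48 → 131
  B: 0 + 0.96×(128−0) = 0 + 122.88 = 122.88 → 123
  → #85837B
26% tint:
  R: 255 + 0 = 255 → 255
  G: 215 + 10.4 = 225.4 → 225
  B: 0 + 0.26×(255−0) = 0 + 66.3 = 66.3 → 66
  → #FFE142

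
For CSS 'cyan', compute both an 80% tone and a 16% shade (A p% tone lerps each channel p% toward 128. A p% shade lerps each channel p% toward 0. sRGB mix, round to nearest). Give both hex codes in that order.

CSS cyan is rgb(0, 255, 255).
80% tone:
  R: 0 + 0.8×(128−0) = 0 + 102.4 = 102.4 → 102
  G: 255 + 0.8×(128−255) = 255 − 101.6 = 153.4 → 153
  B: 255 − 101.6 = 153.4 → 153
  → #669999
16% shade:
  R: 0 + 0.16×(0−0) = 0 + 0 = 0 → 0
  G: 255 + 0.16×(0−255) = 255 − 40.8 = 214.2 → 214
  B: 255 − 40.8 = 214.2 → 214
  → #00d6d6

#669999, #00d6d6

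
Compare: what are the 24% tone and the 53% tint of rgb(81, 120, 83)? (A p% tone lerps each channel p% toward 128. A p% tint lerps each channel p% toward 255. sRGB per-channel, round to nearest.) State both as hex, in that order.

24% tone:
  R: 81 + 0.24×(128−81) = 81 + 11.28 = 92.28 → 92
  G: 120 + 1.92 = 121.92 → 122
  B: 83 + 0.24×(128−83) = 83 + 10.8 = 93.8 → 94
  → #5C7A5E
53% tint:
  R: 81 + 0.53×(255−81) = 81 + 92.22 = 173.22 → 173
  G: 120 + 71.55 = 191.55 → 192
  B: 83 + 91.16 = 174.16 → 174
  → #ADC0AE

#5C7A5E, #ADC0AE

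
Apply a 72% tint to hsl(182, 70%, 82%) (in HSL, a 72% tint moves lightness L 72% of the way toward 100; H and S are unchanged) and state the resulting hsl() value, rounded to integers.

hsl(182, 70%, 95%)

L moves 72% from 82 toward 100: 82 + 12.96 = 94.96 → 95.
H and S are unchanged.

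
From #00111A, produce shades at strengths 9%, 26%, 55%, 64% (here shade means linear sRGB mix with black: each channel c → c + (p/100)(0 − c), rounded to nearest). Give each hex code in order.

#000F18, #000D13, #00080C, #000609

#00111A is rgb(0, 17, 26).
9%: (0→0, 17 − 1.53 = 15.47→15, 26 − 2.34 = 23.66→24) → #000F18
26%: (0→0, 17 − 4.42 = 12.58→13, 26 − 6.76 = 19.24→19) → #000D13
55%: (0→0, 17 − 9.35 = 7.65→8, 26 − 14.3 = 11.7→12) → #00080C
64%: (0→0, 17 − 10.88 = 6.12→6, 26 − 16.64 = 9.36→9) → #000609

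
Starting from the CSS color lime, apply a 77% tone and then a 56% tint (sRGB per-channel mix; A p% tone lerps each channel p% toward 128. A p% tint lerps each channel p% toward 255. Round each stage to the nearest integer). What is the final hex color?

CSS lime is rgb(0, 255, 0).
Lerp each channel 77% toward 128:
  R: 0 + 98.56 = 98.56 → 99
  G: 255 − 97.79 = 157.21 → 157
  B: 0 + 98.56 = 98.56 → 99
After the tone: rgb(99, 157, 99) = #639D63.
Lerp each channel 56% toward 255:
  R: 99 + 0.56×(255−99) = 99 + 87.36 = 186.36 → 186
  G: 157 + 0.56×(255−157) = 157 + 54.88 = 211.88 → 212
  B: 99 + 0.56×(255−99) = 99 + 87.36 = 186.36 → 186
rgb(186, 212, 186) = #BAD4BA.

#BAD4BA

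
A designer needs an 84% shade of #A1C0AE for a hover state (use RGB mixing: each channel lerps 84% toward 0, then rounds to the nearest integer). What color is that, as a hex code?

#A1C0AE is rgb(161, 192, 174).
Lerp each channel 84% toward 0:
  R: 161 − 135.24 = 25.76 → 26
  G: 192 + 0.84×(0−192) = 192 − 161.28 = 30.72 → 31
  B: 174 + 0.84×(0−174) = 174 − 146.16 = 27.84 → 28
rgb(26, 31, 28) = #1A1F1C.

#1A1F1C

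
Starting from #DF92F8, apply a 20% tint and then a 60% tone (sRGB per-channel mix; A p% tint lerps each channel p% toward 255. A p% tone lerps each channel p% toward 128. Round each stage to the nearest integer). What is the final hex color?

#DF92F8 is rgb(223, 146, 248).
Per channel, c → c + 0.2(255 − c):
  R: 223 + 0.2×(255−223) = 223 + 6.4 = 229.4 → 229
  G: 146 + 21.8 = 167.8 → 168
  B: 248 + 0.2×(255−248) = 248 + 1.4 = 249.4 → 249
After the tint: rgb(229, 168, 249) = #E5A8F9.
Per channel, c → c + 0.6(128 − c):
  R: 229 − 60.6 = 168.4 → 168
  G: 168 − 24 = 144 → 144
  B: 249 − 72.6 = 176.4 → 176
rgb(168, 144, 176) = #A890B0.

#A890B0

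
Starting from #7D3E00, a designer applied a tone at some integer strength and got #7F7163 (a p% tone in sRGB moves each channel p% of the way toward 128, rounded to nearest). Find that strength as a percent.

77%

#7D3E00 is rgb(125, 62, 0); #7F7163 is rgb(127, 113, 99).
On the B channel (widest range): 99 ≈ 0 + (p/100)(128 − 0), so p ≈ 100×(99 − 0)/(128 − 0) = 9900/128 = 77.34.
p = 77 reproduces all three channels after rounding.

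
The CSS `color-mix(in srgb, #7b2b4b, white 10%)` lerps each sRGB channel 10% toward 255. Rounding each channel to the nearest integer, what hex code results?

#88405d

#7b2b4b is rgb(123, 43, 75).
Lerp each channel 10% toward 255:
  R: 123 + 13.2 = 136.2 → 136
  G: 43 + 0.1×(255−43) = 43 + 21.2 = 64.2 → 64
  B: 75 + 0.1×(255−75) = 75 + 18 = 93 → 93
rgb(136, 64, 93) = #88405d.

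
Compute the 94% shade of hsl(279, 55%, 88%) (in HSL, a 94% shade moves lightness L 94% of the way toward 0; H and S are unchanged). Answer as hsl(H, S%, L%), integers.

L moves 94% from 88 toward 0: 88 − 82.72 = 5.28 → 5.
H and S are unchanged.

hsl(279, 55%, 5%)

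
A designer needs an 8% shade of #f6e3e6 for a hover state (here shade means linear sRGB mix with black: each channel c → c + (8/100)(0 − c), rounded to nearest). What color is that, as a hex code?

#f6e3e6 is rgb(246, 227, 230).
Lerp each channel 8% toward 0:
  R: 246 + 0.08×(0−246) = 246 − 19.68 = 226.32 → 226
  G: 227 + 0.08×(0−227) = 227 − 18.16 = 208.84 → 209
  B: 230 + 0.08×(0−230) = 230 − 18.4 = 211.6 → 212
rgb(226, 209, 212) = #e2d1d4.

#e2d1d4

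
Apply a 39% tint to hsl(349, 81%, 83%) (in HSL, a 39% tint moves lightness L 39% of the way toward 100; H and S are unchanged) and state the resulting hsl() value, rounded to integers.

hsl(349, 81%, 90%)

L moves 39% from 83 toward 100: 83 + 6.63 = 89.63 → 90.
H and S are unchanged.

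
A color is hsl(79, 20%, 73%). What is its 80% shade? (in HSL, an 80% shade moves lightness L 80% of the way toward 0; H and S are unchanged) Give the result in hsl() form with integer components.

hsl(79, 20%, 15%)

L moves 80% from 73 toward 0: 73 − 58.4 = 14.6 → 15.
H and S are unchanged.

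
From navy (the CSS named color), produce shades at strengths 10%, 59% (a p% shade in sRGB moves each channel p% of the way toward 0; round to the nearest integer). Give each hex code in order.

CSS navy is rgb(0, 0, 128).
10%: (0→0, 0→0, 128 − 12.8 = 115.2→115) → #000073
59%: (0→0, 0→0, 128 − 75.52 = 52.48→52) → #000034

#000073, #000034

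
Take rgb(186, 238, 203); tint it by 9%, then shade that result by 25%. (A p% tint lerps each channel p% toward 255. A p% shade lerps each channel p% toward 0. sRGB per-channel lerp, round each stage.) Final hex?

Per channel, c → c + 0.09(255 − c):
  R: 186 + 0.09×(255−186) = 186 + 6.21 = 192.21 → 192
  G: 238 + 0.09×(255−238) = 238 + 1.53 = 239.53 → 240
  B: 203 + 0.09×(255−203) = 203 + 4.68 = 207.68 → 208
After the tint: rgb(192, 240, 208) = #c0f0d0.
Lerp each channel 25% toward 0:
  R: 192 − 48 = 144 → 144
  G: 240 − 60 = 180 → 180
  B: 208 + 0.25×(0−208) = 208 − 52 = 156 → 156
rgb(144, 180, 156) = #90b49c.

#90b49c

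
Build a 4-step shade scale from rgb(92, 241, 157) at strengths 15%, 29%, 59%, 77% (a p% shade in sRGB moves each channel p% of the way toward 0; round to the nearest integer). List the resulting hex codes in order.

#4ECD85, #41AB6F, #266340, #153724

15%: (92 − 13.8 = 78.2→78, 241 − 36.15 = 204.85→205, 157 − 23.55 = 133.45→133) → #4ECD85
29%: (92 − 26.68 = 65.32→65, 241 − 69.89 = 171.11→171, 157 − 45.53 = 111.47→111) → #41AB6F
59%: (92 − 54.28 = 37.72→38, 241 − 142.19 = 98.81→99, 157 − 92.63 = 64.37→64) → #266340
77%: (92 − 70.84 = 21.16→21, 241 − 185.57 = 55.43→55, 157 − 120.89 = 36.11→36) → #153724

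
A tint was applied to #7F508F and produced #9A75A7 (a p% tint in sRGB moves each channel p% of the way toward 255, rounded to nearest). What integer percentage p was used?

#7F508F is rgb(127, 80, 143); #9A75A7 is rgb(154, 117, 167).
On the G channel (widest range): 117 ≈ 80 + (p/100)(255 − 80), so p ≈ 100×(117 − 80)/(255 − 80) = 3700/175 = 21.14.
p = 21 reproduces all three channels after rounding.

21%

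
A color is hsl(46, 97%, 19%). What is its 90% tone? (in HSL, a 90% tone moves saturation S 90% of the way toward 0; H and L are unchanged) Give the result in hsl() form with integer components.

hsl(46, 10%, 19%)

S moves 90% from 97 toward 0: 97 − 87.3 = 9.7 → 10.
H and L are unchanged.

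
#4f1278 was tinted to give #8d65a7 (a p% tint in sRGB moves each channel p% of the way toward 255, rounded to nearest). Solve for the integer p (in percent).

#4f1278 is rgb(79, 18, 120); #8d65a7 is rgb(141, 101, 167).
On the G channel (widest range): 101 ≈ 18 + (p/100)(255 − 18), so p ≈ 100×(101 − 18)/(255 − 18) = 8300/237 = 35.02.
p = 35 reproduces all three channels after rounding.

35%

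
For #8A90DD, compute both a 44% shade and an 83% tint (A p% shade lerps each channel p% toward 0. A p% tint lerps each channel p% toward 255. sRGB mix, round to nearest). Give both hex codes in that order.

#8A90DD is rgb(138, 144, 221).
44% shade:
  R: 138 + 0.44×(0−138) = 138 − 60.72 = 77.28 → 77
  G: 144 + 0.44×(0−144) = 144 − 63.36 = 80.64 → 81
  B: 221 − 97.24 = 123.76 → 124
  → #4D517C
83% tint:
  R: 138 + 0.83×(255−138) = 138 + 97.11 = 235.11 → 235
  G: 144 + 92.13 = 236.13 → 236
  B: 221 + 28.22 = 249.22 → 249
  → #EBECF9

#4D517C, #EBECF9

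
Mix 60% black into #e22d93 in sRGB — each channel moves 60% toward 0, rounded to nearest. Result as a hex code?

#5a123b

#e22d93 is rgb(226, 45, 147).
Per channel, c → c + 0.6(0 − c):
  R: 226 + 0.6×(0−226) = 226 − 135.6 = 90.4 → 90
  G: 45 + 0.6×(0−45) = 45 − 27 = 18 → 18
  B: 147 + 0.6×(0−147) = 147 − 88.2 = 58.8 → 59
rgb(90, 18, 59) = #5a123b.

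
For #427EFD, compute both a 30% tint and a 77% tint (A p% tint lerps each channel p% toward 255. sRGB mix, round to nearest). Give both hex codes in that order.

#427EFD is rgb(66, 126, 253).
30% tint:
  R: 66 + 0.3×(255−66) = 66 + 56.7 = 122.7 → 123
  G: 126 + 38.7 = 164.7 → 165
  B: 253 + 0.3×(255−253) = 253 + 0.6 = 253.6 → 254
  → #7BA5FE
77% tint:
  R: 66 + 145.53 = 211.53 → 212
  G: 126 + 0.77×(255−126) = 126 + 99.33 = 225.33 → 225
  B: 253 + 1.54 = 254.54 → 255
  → #D4E1FF

#7BA5FE, #D4E1FF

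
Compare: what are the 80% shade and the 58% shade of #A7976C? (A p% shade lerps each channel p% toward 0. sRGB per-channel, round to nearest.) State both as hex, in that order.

#211E16, #463F2D

#A7976C is rgb(167, 151, 108).
80% shade:
  R: 167 + 0.8×(0−167) = 167 − 133.6 = 33.4 → 33
  G: 151 − 120.8 = 30.2 → 30
  B: 108 − 86.4 = 21.6 → 22
  → #211E16
58% shade:
  R: 167 + 0.58×(0−167) = 167 − 96.86 = 70.14 → 70
  G: 151 + 0.58×(0−151) = 151 − 87.58 = 63.42 → 63
  B: 108 + 0.58×(0−108) = 108 − 62.64 = 45.36 → 45
  → #463F2D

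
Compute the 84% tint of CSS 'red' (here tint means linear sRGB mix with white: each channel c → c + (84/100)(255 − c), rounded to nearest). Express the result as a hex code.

#ffd6d6

CSS red is rgb(255, 0, 0).
An 84% tint moves each channel 84% toward 255:
  R: 255 + 0.84×(255−255) = 255 + 0 = 255 → 255
  G: 0 + 0.84×(255−0) = 0 + 214.2 = 214.2 → 214
  B: 0 + 0.84×(255−0) = 0 + 214.2 = 214.2 → 214
rgb(255, 214, 214) = #ffd6d6.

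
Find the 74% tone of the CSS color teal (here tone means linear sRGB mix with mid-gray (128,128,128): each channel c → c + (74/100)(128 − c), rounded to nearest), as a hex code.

#5f8080

CSS teal is rgb(0, 128, 128).
Lerp each channel 74% toward 128:
  R: 0 + 0.74×(128−0) = 0 + 94.72 = 94.72 → 95
  G: 128 + 0.74×(128−128) = 128 + 0 = 128 → 128
  B: 128 + 0 = 128 → 128
rgb(95, 128, 128) = #5f8080.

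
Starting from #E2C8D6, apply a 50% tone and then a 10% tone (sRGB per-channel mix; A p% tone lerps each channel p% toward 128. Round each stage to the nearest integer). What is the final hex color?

#E2C8D6 is rgb(226, 200, 214).
Lerp each channel 50% toward 128:
  R: 226 + 0.5×(128−226) = 226 − 49 = 177 → 177
  G: 200 − 36 = 164 → 164
  B: 214 + 0.5×(128−214) = 214 − 43 = 171 → 171
After the tone: rgb(177, 164, 171) = #B1A4AB.
A 10% tone moves each channel 10% toward 128:
  R: 177 + 0.1×(128−177) = 177 − 4.9 = 172.1 → 172
  G: 164 + 0.1×(128−164) = 164 − 3.6 = 160.4 → 160
  B: 171 + 0.1×(128−171) = 171 − 4.3 = 166.7 → 167
rgb(172, 160, 167) = #ACA0A7.

#ACA0A7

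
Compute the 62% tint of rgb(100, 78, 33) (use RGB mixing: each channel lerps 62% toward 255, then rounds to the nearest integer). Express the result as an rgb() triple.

Lerp each channel 62% toward 255:
  R: 100 + 0.62×(255−100) = 100 + 96.1 = 196.1 → 196
  G: 78 + 109.74 = 187.74 → 188
  B: 33 + 137.64 = 170.64 → 171

rgb(196, 188, 171)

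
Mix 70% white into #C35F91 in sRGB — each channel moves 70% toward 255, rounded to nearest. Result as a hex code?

#C35F91 is rgb(195, 95, 145).
Per channel, c → c + 0.7(255 − c):
  R: 195 + 0.7×(255−195) = 195 + 42 = 237 → 237
  G: 95 + 112 = 207 → 207
  B: 145 + 0.7×(255−145) = 145 + 77 = 222 → 222
rgb(237, 207, 222) = #EDCFDE.

#EDCFDE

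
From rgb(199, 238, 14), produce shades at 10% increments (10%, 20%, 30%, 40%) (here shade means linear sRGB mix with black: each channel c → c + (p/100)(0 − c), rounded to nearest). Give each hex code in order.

#B3D60D, #9FBE0B, #8BA70A, #778F08

10%: (199 − 19.9 = 179.1→179, 238 − 23.8 = 214.2→214, 14 − 1.4 = 12.6→13) → #B3D60D
20%: (199 − 39.8 = 159.2→159, 238 − 47.6 = 190.4→190, 14 − 2.8 = 11.2→11) → #9FBE0B
30%: (199 − 59.7 = 139.3→139, 238 − 71.4 = 166.6→167, 14 − 4.2 = 9.8→10) → #8BA70A
40%: (199 − 79.6 = 119.4→119, 238 − 95.2 = 142.8→143, 14 − 5.6 = 8.4→8) → #778F08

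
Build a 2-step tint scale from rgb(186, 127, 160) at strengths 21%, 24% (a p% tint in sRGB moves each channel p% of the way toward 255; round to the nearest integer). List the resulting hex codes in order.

21%: (186 + 14.49 = 200.49→200, 127 + 26.88 = 153.88→154, 160 + 19.95 = 179.95→180) → #C89AB4
24%: (186 + 16.56 = 202.56→203, 127 + 30.72 = 157.72→158, 160 + 22.8 = 182.8→183) → #CB9EB7

#C89AB4, #CB9EB7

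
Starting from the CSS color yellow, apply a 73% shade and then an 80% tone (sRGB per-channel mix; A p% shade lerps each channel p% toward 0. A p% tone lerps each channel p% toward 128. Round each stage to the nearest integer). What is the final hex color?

CSS yellow is rgb(255, 255, 0).
A 73% shade moves each channel 73% toward 0:
  R: 255 − 186.15 = 68.85 → 69
  G: 255 − 186.15 = 68.85 → 69
  B: 0 + 0 = 0 → 0
After the shade: rgb(69, 69, 0) = #454500.
Per channel, c → c + 0.8(128 − c):
  R: 69 + 0.8×(128−69) = 69 + 47.2 = 116.2 → 116
  G: 69 + 47.2 = 116.2 → 116
  B: 0 + 0.8×(128−0) = 0 + 102.4 = 102.4 → 102
rgb(116, 116, 102) = #747466.

#747466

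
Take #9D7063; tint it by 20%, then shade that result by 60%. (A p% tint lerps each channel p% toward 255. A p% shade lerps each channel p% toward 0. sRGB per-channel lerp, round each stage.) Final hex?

#9D7063 is rgb(157, 112, 99).
Per channel, c → c + 0.2(255 − c):
  R: 157 + 0.2×(255−157) = 157 + 19.6 = 176.6 → 177
  G: 112 + 28.6 = 140.6 → 141
  B: 99 + 31.2 = 130.2 → 130
After the tint: rgb(177, 141, 130) = #B18D82.
A 60% shade moves each channel 60% toward 0:
  R: 177 + 0.6×(0−177) = 177 − 106.2 = 70.8 → 71
  G: 141 + 0.6×(0−141) = 141 − 84.6 = 56.4 → 56
  B: 130 + 0.6×(0−130) = 130 − 78 = 52 → 52
rgb(71, 56, 52) = #473834.

#473834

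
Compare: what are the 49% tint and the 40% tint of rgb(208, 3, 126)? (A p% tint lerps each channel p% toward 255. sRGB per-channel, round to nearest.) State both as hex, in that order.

49% tint:
  R: 208 + 0.49×(255−208) = 208 + 23.03 = 231.03 → 231
  G: 3 + 0.49×(255−3) = 3 + 123.48 = 126.48 → 126
  B: 126 + 0.49×(255−126) = 126 + 63.21 = 189.21 → 189
  → #E77EBD
40% tint:
  R: 208 + 18.8 = 226.8 → 227
  G: 3 + 100.8 = 103.8 → 104
  B: 126 + 0.4×(255−126) = 126 + 51.6 = 177.6 → 178
  → #E368B2

#E77EBD, #E368B2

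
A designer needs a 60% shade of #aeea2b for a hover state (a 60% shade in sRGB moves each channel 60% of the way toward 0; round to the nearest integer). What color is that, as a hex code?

#465e11

#aeea2b is rgb(174, 234, 43).
A 60% shade moves each channel 60% toward 0:
  R: 174 − 104.4 = 69.6 → 70
  G: 234 + 0.6×(0−234) = 234 − 140.4 = 93.6 → 94
  B: 43 + 0.6×(0−43) = 43 − 25.8 = 17.2 → 17
rgb(70, 94, 17) = #465e11.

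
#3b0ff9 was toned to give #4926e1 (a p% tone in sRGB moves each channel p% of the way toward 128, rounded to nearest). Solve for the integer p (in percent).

#3b0ff9 is rgb(59, 15, 249); #4926e1 is rgb(73, 38, 225).
On the B channel (widest range): 225 ≈ 249 + (p/100)(128 − 249), so p ≈ 100×(225 − 249)/(128 − 249) = -2400/-121 = 19.83.
p = 20 reproduces all three channels after rounding.

20%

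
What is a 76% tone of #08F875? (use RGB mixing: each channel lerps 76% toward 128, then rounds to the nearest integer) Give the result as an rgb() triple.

#08F875 is rgb(8, 248, 117).
Per channel, c → c + 0.76(128 − c):
  R: 8 + 0.76×(128−8) = 8 + 91.2 = 99.2 → 99
  G: 248 − 91.2 = 156.8 → 157
  B: 117 + 0.76×(128−117) = 117 + 8.36 = 125.36 → 125

rgb(99, 157, 125)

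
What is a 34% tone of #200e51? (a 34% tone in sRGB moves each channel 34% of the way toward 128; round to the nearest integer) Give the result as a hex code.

#200e51 is rgb(32, 14, 81).
Per channel, c → c + 0.34(128 − c):
  R: 32 + 32.64 = 64.64 → 65
  G: 14 + 0.34×(128−14) = 14 + 38.76 = 52.76 → 53
  B: 81 + 15.98 = 96.98 → 97
rgb(65, 53, 97) = #413561.

#413561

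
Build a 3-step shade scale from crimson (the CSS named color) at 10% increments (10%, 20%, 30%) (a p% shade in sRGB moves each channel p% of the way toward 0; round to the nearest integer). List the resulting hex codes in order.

CSS crimson is rgb(220, 20, 60).
10%: (220 − 22 = 198→198, 20 − 2 = 18→18, 60 − 6 = 54→54) → #C61236
20%: (220 − 44 = 176→176, 20 − 4 = 16→16, 60 − 12 = 48→48) → #B01030
30%: (220 − 66 = 154→154, 20 − 6 = 14→14, 60 − 18 = 42→42) → #9A0E2A

#C61236, #B01030, #9A0E2A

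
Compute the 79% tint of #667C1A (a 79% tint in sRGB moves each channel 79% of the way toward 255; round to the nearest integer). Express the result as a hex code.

#DFE3CF

#667C1A is rgb(102, 124, 26).
A 79% tint moves each channel 79% toward 255:
  R: 102 + 0.79×(255−102) = 102 + 120.87 = 222.87 → 223
  G: 124 + 103.49 = 227.49 → 227
  B: 26 + 180.91 = 206.91 → 207
rgb(223, 227, 207) = #DFE3CF.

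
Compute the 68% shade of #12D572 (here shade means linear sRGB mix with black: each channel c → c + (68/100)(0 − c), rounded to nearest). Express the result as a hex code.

#12D572 is rgb(18, 213, 114).
Per channel, c → c + 0.68(0 − c):
  R: 18 + 0.68×(0−18) = 18 − 12.24 = 5.76 → 6
  G: 213 + 0.68×(0−213) = 213 − 144.84 = 68.16 → 68
  B: 114 + 0.68×(0−114) = 114 − 77.52 = 36.48 → 36
rgb(6, 68, 36) = #064424.

#064424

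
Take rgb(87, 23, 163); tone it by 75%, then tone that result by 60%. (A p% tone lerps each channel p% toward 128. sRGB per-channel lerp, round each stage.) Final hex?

#7C7684

Lerp each channel 75% toward 128:
  R: 87 + 0.75×(128−87) = 87 + 30.75 = 117.75 → 118
  G: 23 + 0.75×(128−23) = 23 + 78.75 = 101.75 → 102
  B: 163 + 0.75×(128−163) = 163 − 26.25 = 136.75 → 137
After the tone: rgb(118, 102, 137) = #766689.
Per channel, c → c + 0.6(128 − c):
  R: 118 + 0.6×(128−118) = 118 + 6 = 124 → 124
  G: 102 + 0.6×(128−102) = 102 + 15.6 = 117.6 → 118
  B: 137 + 0.6×(128−137) = 137 − 5.4 = 131.6 → 132
rgb(124, 118, 132) = #7C7684.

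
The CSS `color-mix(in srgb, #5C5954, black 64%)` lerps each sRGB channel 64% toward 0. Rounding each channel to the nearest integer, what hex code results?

#21201E

#5C5954 is rgb(92, 89, 84).
Lerp each channel 64% toward 0:
  R: 92 − 58.88 = 33.12 → 33
  G: 89 + 0.64×(0−89) = 89 − 56.96 = 32.04 → 32
  B: 84 + 0.64×(0−84) = 84 − 53.76 = 30.24 → 30
rgb(33, 32, 30) = #21201E.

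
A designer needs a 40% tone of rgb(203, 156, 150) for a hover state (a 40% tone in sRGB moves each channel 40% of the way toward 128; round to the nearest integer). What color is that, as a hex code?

Lerp each channel 40% toward 128:
  R: 203 − 30 = 173 → 173
  G: 156 − 11.2 = 144.8 → 145
  B: 150 + 0.4×(128−150) = 150 − 8.8 = 141.2 → 141
rgb(173, 145, 141) = #ad918d.

#ad918d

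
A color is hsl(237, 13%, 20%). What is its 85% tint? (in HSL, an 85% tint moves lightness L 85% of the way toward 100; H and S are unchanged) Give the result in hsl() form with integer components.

hsl(237, 13%, 88%)

L moves 85% from 20 toward 100: 20 + 68 = 88 → 88.
H and S are unchanged.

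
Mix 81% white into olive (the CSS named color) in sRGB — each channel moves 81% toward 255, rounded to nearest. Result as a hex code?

CSS olive is rgb(128, 128, 0).
Lerp each channel 81% toward 255:
  R: 128 + 102.87 = 230.87 → 231
  G: 128 + 0.81×(255−128) = 128 + 102.87 = 230.87 → 231
  B: 0 + 206.55 = 206.55 → 207
rgb(231, 231, 207) = #E7E7CF.

#E7E7CF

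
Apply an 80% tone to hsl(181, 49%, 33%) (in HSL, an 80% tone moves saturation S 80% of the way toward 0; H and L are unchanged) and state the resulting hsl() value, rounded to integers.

hsl(181, 10%, 33%)

S moves 80% from 49 toward 0: 49 − 39.2 = 9.8 → 10.
H and L are unchanged.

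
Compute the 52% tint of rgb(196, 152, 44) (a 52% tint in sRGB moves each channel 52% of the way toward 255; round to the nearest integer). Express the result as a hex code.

#e3ce9a

A 52% tint moves each channel 52% toward 255:
  R: 196 + 30.68 = 226.68 → 227
  G: 152 + 0.52×(255−152) = 152 + 53.56 = 205.56 → 206
  B: 44 + 0.52×(255−44) = 44 + 109.72 = 153.72 → 154
rgb(227, 206, 154) = #e3ce9a.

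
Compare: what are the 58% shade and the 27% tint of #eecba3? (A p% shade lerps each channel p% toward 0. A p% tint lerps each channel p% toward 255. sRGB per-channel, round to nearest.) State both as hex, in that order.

#645544, #f3d9bc

#eecba3 is rgb(238, 203, 163).
58% shade:
  R: 238 − 138.04 = 99.96 → 100
  G: 203 + 0.58×(0−203) = 203 − 117.74 = 85.26 → 85
  B: 163 + 0.58×(0−163) = 163 − 94.54 = 68.46 → 68
  → #645544
27% tint:
  R: 238 + 0.27×(255−238) = 238 + 4.59 = 242.59 → 243
  G: 203 + 14.04 = 217.04 → 217
  B: 163 + 0.27×(255−163) = 163 + 24.84 = 187.84 → 188
  → #f3d9bc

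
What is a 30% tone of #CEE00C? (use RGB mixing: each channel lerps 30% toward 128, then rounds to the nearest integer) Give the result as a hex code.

#CEE00C is rgb(206, 224, 12).
Per channel, c → c + 0.3(128 − c):
  R: 206 + 0.3×(128−206) = 206 − 23.4 = 182.6 → 183
  G: 224 + 0.3×(128−224) = 224 − 28.8 = 195.2 → 195
  B: 12 + 0.3×(128−12) = 12 + 34.8 = 46.8 → 47
rgb(183, 195, 47) = #B7C32F.

#B7C32F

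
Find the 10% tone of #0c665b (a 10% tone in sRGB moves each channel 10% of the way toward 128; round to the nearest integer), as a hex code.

#18695f

#0c665b is rgb(12, 102, 91).
Lerp each channel 10% toward 128:
  R: 12 + 0.1×(128−12) = 12 + 11.6 = 23.6 → 24
  G: 102 + 0.1×(128−102) = 102 + 2.6 = 104.6 → 105
  B: 91 + 3.7 = 94.7 → 95
rgb(24, 105, 95) = #18695f.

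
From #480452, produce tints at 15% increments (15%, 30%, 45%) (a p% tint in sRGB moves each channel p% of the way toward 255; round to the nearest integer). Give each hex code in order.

#480452 is rgb(72, 4, 82).
15%: (72 + 27.45 = 99.45→99, 4 + 37.65 = 41.65→42, 82 + 25.95 = 107.95→108) → #632A6C
30%: (72 + 54.9 = 126.9→127, 4 + 75.3 = 79.3→79, 82 + 51.9 = 133.9→134) → #7F4F86
45%: (72 + 82.35 = 154.35→154, 4 + 112.95 = 116.95→117, 82 + 77.85 = 159.85→160) → #9A75A0

#632A6C, #7F4F86, #9A75A0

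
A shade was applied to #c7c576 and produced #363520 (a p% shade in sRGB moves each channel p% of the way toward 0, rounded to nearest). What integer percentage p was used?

#c7c576 is rgb(199, 197, 118); #363520 is rgb(54, 53, 32).
On the R channel (widest range): 54 ≈ 199 + (p/100)(0 − 199), so p ≈ 100×(54 − 199)/(0 − 199) = -14500/-199 = 72.86.
p = 73 reproduces all three channels after rounding.

73%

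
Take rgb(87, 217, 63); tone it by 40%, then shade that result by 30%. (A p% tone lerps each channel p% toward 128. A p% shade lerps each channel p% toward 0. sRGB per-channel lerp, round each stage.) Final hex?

#487f3e

Lerp each channel 40% toward 128:
  R: 87 + 0.4×(128−87) = 87 + 16.4 = 103.4 → 103
  G: 217 − 35.6 = 181.4 → 181
  B: 63 + 0.4×(128−63) = 63 + 26 = 89 → 89
After the tone: rgb(103, 181, 89) = #67b559.
Per channel, c → c + 0.3(0 − c):
  R: 103 + 0.3×(0−103) = 103 − 30.9 = 72.1 → 72
  G: 181 − 54.3 = 126.7 → 127
  B: 89 + 0.3×(0−89) = 89 − 26.7 = 62.3 → 62
rgb(72, 127, 62) = #487f3e.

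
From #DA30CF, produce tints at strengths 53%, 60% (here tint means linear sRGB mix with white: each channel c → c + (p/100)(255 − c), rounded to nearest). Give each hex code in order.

#DA30CF is rgb(218, 48, 207).
53%: (218 + 19.61 = 237.61→238, 48 + 109.71 = 157.71→158, 207 + 25.44 = 232.44→232) → #EE9EE8
60%: (218 + 22.2 = 240.2→240, 48 + 124.2 = 172.2→172, 207 + 28.8 = 235.8→236) → #F0ACEC

#EE9EE8, #F0ACEC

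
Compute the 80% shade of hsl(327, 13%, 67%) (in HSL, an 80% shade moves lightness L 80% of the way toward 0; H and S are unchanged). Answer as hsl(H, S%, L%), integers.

L moves 80% from 67 toward 0: 67 − 53.6 = 13.4 → 13.
H and S are unchanged.

hsl(327, 13%, 13%)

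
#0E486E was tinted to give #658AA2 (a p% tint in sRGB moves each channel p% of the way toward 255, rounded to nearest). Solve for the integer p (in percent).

#0E486E is rgb(14, 72, 110); #658AA2 is rgb(101, 138, 162).
On the R channel (widest range): 101 ≈ 14 + (p/100)(255 − 14), so p ≈ 100×(101 − 14)/(255 − 14) = 8700/241 = 36.10.
p = 36 reproduces all three channels after rounding.

36%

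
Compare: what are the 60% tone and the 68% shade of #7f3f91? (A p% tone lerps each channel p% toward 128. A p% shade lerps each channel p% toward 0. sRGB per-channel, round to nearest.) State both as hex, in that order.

#7f3f91 is rgb(127, 63, 145).
60% tone:
  R: 127 + 0.6 = 127.6 → 128
  G: 63 + 0.6×(128−63) = 63 + 39 = 102 → 102
  B: 145 + 0.6×(128−145) = 145 − 10.2 = 134.8 → 135
  → #806687
68% shade:
  R: 127 + 0.68×(0−127) = 127 − 86.36 = 40.64 → 41
  G: 63 + 0.68×(0−63) = 63 − 42.84 = 20.16 → 20
  B: 145 + 0.68×(0−145) = 145 − 98.6 = 46.4 → 46
  → #29142e

#806687, #29142e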